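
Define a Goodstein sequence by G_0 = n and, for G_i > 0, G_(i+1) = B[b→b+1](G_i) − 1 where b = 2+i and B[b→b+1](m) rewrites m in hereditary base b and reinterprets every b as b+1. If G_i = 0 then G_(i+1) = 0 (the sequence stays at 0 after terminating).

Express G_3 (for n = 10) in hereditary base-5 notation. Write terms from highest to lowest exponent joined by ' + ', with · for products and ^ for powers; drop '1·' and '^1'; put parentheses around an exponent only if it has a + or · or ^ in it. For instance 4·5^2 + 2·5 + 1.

5^(5 + 1)

10 —HB2→ 2^(2 + 1) + 2 —bump→ 3^(3 + 1) + 3 = 84 —(−1)→ 83
83 —HB3→ 3^(3 + 1) + 2 —bump→ 4^(4 + 1) + 2 = 1026 —(−1)→ 1025
1025 —HB4→ 4^(4 + 1) + 1 —bump→ 5^(5 + 1) + 1 = 15626 —(−1)→ 15625
15625 —HB5→ 5^(5 + 1) —bump→ 6^(6 + 1) = 279936 —(−1)→ 279935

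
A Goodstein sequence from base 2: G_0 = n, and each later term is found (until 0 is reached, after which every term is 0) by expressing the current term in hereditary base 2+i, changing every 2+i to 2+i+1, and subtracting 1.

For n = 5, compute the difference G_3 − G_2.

212

5 —HB2→ 2^2 + 1 —bump→ 3^3 + 1 = 28 —(−1)→ 27
27 —HB3→ 3^3 —bump→ 4^4 = 256 —(−1)→ 255
255 —HB4→ 3·4^3 + 3·4^2 + 3·4 + 3 —bump→ 3·5^3 + 3·5^2 + 3·5 + 3 = 468 —(−1)→ 467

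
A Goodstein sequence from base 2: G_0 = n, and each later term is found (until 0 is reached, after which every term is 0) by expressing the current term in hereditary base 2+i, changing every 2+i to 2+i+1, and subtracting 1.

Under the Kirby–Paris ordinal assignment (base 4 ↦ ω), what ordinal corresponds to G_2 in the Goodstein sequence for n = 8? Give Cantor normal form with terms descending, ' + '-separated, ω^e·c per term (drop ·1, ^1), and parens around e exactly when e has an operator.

base 2: 8 = 2^(2 + 1); at 3: 3^(3 + 1) = 81; next = 80
base 3: 80 = 2·3^3 + 2·3^2 + 2·3 + 2; at 4: 2·4^4 + 2·4^2 + 2·4 + 2 = 554; next = 553
base 4: 553 = 2·4^4 + 2·4^2 + 2·4 + 1; at 5: 2·5^5 + 2·5^2 + 2·5 + 1 = 6311; next = 6310

ω^ω·2 + ω^2·2 + ω·2 + 1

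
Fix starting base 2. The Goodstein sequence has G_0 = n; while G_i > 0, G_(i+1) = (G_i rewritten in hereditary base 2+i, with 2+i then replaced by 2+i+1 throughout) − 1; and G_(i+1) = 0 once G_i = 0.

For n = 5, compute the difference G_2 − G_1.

228

step 0: 5 = 2^2 + 1; sub 3 for 2: 3^3 + 1; = 28; G_1 = 28−1 = 27
step 1: 27 = 3^3; sub 4 for 3: 4^4; = 256; G_2 = 256−1 = 255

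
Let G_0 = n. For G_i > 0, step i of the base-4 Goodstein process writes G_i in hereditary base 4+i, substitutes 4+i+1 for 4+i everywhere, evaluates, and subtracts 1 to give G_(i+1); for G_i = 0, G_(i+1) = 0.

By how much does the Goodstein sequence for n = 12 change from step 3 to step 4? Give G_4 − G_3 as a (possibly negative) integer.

1

(0) 12|_4 = 3·4 ↦ 3·5|_5 = 15 ⇒ 14
(1) 14|_5 = 2·5 + 4 ↦ 2·6 + 4|_6 = 16 ⇒ 15
(2) 15|_6 = 2·6 + 3 ↦ 2·7 + 3|_7 = 17 ⇒ 16
(3) 16|_7 = 2·7 + 2 ↦ 2·8 + 2|_8 = 18 ⇒ 17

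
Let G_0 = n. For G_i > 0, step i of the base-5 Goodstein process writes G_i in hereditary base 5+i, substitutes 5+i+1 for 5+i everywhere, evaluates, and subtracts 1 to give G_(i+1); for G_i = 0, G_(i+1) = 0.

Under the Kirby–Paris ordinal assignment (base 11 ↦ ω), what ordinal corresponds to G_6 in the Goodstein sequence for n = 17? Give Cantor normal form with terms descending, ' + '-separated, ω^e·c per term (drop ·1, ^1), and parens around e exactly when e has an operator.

(0) 17|_5 = 3·5 + 2 ↦ 3·6 + 2|_6 = 20 ⇒ 19
(1) 19|_6 = 3·6 + 1 ↦ 3·7 + 1|_7 = 22 ⇒ 21
(2) 21|_7 = 3·7 ↦ 3·8|_8 = 24 ⇒ 23
(3) 23|_8 = 2·8 + 7 ↦ 2·9 + 7|_9 = 25 ⇒ 24
(4) 24|_9 = 2·9 + 6 ↦ 2·10 + 6|_10 = 26 ⇒ 25
(5) 25|_10 = 2·10 + 5 ↦ 2·11 + 5|_11 = 27 ⇒ 26
(6) 26|_11 = 2·11 + 4 ↦ 2·12 + 4|_12 = 28 ⇒ 27

ω·2 + 4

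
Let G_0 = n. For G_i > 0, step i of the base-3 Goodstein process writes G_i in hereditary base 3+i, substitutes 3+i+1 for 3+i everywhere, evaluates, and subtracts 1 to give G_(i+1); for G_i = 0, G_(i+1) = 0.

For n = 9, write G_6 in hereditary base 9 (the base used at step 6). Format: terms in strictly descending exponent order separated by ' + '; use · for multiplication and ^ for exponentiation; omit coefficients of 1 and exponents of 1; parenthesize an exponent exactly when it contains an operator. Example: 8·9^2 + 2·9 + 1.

G_0 = 9. HB_3(9) = 3^2. Bump = 16. G_1 = 15.
G_1 = 15. HB_4(15) = 3·4 + 3. Bump = 18. G_2 = 17.
G_2 = 17. HB_5(17) = 3·5 + 2. Bump = 20. G_3 = 19.
G_3 = 19. HB_6(19) = 3·6 + 1. Bump = 22. G_4 = 21.
G_4 = 21. HB_7(21) = 3·7. Bump = 24. G_5 = 23.
G_5 = 23. HB_8(23) = 2·8 + 7. Bump = 25. G_6 = 24.
G_6 = 24. HB_9(24) = 2·9 + 6. Bump = 26. G_7 = 25.

2·9 + 6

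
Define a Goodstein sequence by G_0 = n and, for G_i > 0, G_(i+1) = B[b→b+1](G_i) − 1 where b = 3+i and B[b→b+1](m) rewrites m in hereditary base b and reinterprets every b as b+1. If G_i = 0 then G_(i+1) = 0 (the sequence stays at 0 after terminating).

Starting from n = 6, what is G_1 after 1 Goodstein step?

base 3: 6 = 2·3; at 4: 2·4 = 8; next = 7
base 4: 7 = 4 + 3; at 5: 5 + 3 = 8; next = 7

7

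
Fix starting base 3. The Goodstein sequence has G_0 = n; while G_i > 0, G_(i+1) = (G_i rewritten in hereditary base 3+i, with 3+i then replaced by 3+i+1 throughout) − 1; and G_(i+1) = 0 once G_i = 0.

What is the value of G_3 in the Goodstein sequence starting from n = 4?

3

step 0: 4 = 3 + 1; sub 4 for 3: 4 + 1; = 5; G_1 = 5−1 = 4
step 1: 4 = 4; sub 5 for 4: 5; = 5; G_2 = 5−1 = 4
step 2: 4 = 4; sub 6 for 5: 4; = 4; G_3 = 4−1 = 3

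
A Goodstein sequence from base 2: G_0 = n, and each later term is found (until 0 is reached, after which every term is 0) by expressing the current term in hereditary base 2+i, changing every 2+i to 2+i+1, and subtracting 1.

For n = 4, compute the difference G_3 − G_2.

19

G_0=4  [base 2] 2^2  →[2↦3]→  3^3 = 27  −1 ⇒ G_1=26
G_1=26  [base 3] 2·3^2 + 2·3 + 2  →[3↦4]→  2·4^2 + 2·4 + 2 = 42  −1 ⇒ G_2=41
G_2=41  [base 4] 2·4^2 + 2·4 + 1  →[4↦5]→  2·5^2 + 2·5 + 1 = 61  −1 ⇒ G_3=60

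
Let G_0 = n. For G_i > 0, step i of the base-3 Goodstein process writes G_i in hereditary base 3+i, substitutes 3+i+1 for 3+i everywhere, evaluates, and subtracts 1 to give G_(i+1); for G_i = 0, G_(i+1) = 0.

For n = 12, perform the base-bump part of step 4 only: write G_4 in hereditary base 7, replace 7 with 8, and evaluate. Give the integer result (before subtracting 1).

G_0=12  [base 3] 3^2 + 3  →[3↦4]→  4^2 + 4 = 20  −1 ⇒ G_1=19
G_1=19  [base 4] 4^2 + 3  →[4↦5]→  5^2 + 3 = 28  −1 ⇒ G_2=27
G_2=27  [base 5] 5^2 + 2  →[5↦6]→  6^2 + 2 = 38  −1 ⇒ G_3=37
G_3=37  [base 6] 6^2 + 1  →[6↦7]→  7^2 + 1 = 50  −1 ⇒ G_4=49
G_4=49  [base 7] 7^2  →[7↦8]→  8^2 = 64  −1 ⇒ G_5=63

64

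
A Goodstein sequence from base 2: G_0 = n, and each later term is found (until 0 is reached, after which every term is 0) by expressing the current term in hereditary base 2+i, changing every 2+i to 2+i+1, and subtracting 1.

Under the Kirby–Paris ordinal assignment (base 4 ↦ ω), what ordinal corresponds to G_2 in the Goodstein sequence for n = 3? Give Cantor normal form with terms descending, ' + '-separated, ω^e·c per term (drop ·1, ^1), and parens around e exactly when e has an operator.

3

G_0 = 3. HB_2(3) = 2 + 1. Bump = 4. G_1 = 3.
G_1 = 3. HB_3(3) = 3. Bump = 4. G_2 = 3.
G_2 = 3. HB_4(3) = 3. Bump = 3. G_3 = 2.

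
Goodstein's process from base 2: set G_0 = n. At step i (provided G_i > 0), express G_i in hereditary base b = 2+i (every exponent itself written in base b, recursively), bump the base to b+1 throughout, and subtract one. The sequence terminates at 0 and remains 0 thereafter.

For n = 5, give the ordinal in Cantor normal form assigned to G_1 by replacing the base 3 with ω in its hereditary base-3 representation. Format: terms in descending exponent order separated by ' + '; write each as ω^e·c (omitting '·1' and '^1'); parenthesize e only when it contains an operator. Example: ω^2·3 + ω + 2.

[0] 5 ≡ 2^2 + 1 (base 2). Lift 3: 28. −1: 27.
[1] 27 ≡ 3^3 (base 3). Lift 4: 256. −1: 255.

ω^ω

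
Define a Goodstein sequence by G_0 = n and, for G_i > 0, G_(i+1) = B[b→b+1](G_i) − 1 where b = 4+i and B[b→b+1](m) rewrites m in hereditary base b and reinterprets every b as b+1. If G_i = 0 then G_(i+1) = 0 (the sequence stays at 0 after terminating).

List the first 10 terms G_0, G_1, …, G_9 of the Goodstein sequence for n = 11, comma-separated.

G_0 = 11. HB_4(11) = 2·4 + 3. Bump = 13. G_1 = 12.
G_1 = 12. HB_5(12) = 2·5 + 2. Bump = 14. G_2 = 13.
G_2 = 13. HB_6(13) = 2·6 + 1. Bump = 15. G_3 = 14.
G_3 = 14. HB_7(14) = 2·7. Bump = 16. G_4 = 15.
G_4 = 15. HB_8(15) = 8 + 7. Bump = 16. G_5 = 15.
G_5 = 15. HB_9(15) = 9 + 6. Bump = 16. G_6 = 15.
G_6 = 15. HB_10(15) = 10 + 5. Bump = 16. G_7 = 15.
G_7 = 15. HB_11(15) = 11 + 4. Bump = 16. G_8 = 15.
G_8 = 15. HB_12(15) = 12 + 3. Bump = 16. G_9 = 15.

11, 12, 13, 14, 15, 15, 15, 15, 15, 15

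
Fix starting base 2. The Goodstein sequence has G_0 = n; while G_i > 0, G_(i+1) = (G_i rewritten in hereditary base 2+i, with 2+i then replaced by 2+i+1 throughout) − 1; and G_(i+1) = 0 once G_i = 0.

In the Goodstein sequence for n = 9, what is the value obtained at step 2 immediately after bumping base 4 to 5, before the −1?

9843

9 —HB2→ 2^(2 + 1) + 1 —bump→ 3^(3 + 1) + 1 = 82 —(−1)→ 81
81 —HB3→ 3^(3 + 1) —bump→ 4^(4 + 1) = 1024 —(−1)→ 1023
1023 —HB4→ 3·4^4 + 3·4^3 + 3·4^2 + 3·4 + 3 —bump→ 3·5^5 + 3·5^3 + 3·5^2 + 3·5 + 3 = 9843 —(−1)→ 9842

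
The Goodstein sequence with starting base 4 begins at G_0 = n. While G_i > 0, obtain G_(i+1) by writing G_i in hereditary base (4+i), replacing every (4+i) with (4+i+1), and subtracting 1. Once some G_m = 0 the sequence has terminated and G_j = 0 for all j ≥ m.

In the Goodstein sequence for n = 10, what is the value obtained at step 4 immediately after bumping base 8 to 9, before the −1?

step 0: 10 = 2·4 + 2; sub 5 for 4: 2·5 + 2; = 12; G_1 = 12−1 = 11
step 1: 11 = 2·5 + 1; sub 6 for 5: 2·6 + 1; = 13; G_2 = 13−1 = 12
step 2: 12 = 2·6; sub 7 for 6: 2·7; = 14; G_3 = 14−1 = 13
step 3: 13 = 7 + 6; sub 8 for 7: 8 + 6; = 14; G_4 = 14−1 = 13
step 4: 13 = 8 + 5; sub 9 for 8: 9 + 5; = 14; G_5 = 14−1 = 13

14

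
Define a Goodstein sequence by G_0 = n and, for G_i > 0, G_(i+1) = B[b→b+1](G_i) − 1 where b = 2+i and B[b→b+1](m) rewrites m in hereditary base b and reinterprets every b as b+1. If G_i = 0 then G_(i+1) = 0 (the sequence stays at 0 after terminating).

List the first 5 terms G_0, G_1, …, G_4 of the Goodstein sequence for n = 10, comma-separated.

10, 83, 1025, 15625, 279935

i=0: 10 = 2^(2 + 1) + 2 (b=2); 2→3: 3^(3 + 1) + 3 = 84; 84−1 = 83
i=1: 83 = 3^(3 + 1) + 2 (b=3); 3→4: 4^(4 + 1) + 2 = 1026; 1026−1 = 1025
i=2: 1025 = 4^(4 + 1) + 1 (b=4); 4→5: 5^(5 + 1) + 1 = 15626; 15626−1 = 15625
i=3: 15625 = 5^(5 + 1) (b=5); 5→6: 6^(6 + 1) = 279936; 279936−1 = 279935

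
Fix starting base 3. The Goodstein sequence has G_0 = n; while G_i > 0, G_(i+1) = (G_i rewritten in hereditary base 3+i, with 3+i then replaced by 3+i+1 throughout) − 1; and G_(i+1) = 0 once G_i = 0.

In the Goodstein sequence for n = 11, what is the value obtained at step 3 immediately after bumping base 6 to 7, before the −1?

[0] 11 ≡ 3^2 + 2 (base 3). Lift 4: 18. −1: 17.
[1] 17 ≡ 4^2 + 1 (base 4). Lift 5: 26. −1: 25.
[2] 25 ≡ 5^2 (base 5). Lift 6: 36. −1: 35.
[3] 35 ≡ 5·6 + 5 (base 6). Lift 7: 40. −1: 39.

40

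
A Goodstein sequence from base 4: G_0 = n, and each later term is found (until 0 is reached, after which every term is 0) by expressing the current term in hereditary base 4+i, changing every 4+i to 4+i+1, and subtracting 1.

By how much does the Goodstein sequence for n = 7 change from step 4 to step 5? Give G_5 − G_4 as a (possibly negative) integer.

-1

i=0: 7 = 4 + 3 (b=4); 4→5: 5 + 3 = 8; 8−1 = 7
i=1: 7 = 5 + 2 (b=5); 5→6: 6 + 2 = 8; 8−1 = 7
i=2: 7 = 6 + 1 (b=6); 6→7: 7 + 1 = 8; 8−1 = 7
i=3: 7 = 7 (b=7); 7→8: 8 = 8; 8−1 = 7
i=4: 7 = 7 (b=8); 8→9: 7 = 7; 7−1 = 6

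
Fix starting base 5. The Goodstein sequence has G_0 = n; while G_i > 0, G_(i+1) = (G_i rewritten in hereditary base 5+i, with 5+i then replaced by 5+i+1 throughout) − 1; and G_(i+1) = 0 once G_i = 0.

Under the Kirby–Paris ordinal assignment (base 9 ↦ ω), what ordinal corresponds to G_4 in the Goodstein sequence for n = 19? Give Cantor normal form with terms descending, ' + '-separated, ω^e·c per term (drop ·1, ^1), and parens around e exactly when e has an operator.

ω·3

(0) 19|_5 = 3·5 + 4 ↦ 3·6 + 4|_6 = 22 ⇒ 21
(1) 21|_6 = 3·6 + 3 ↦ 3·7 + 3|_7 = 24 ⇒ 23
(2) 23|_7 = 3·7 + 2 ↦ 3·8 + 2|_8 = 26 ⇒ 25
(3) 25|_8 = 3·8 + 1 ↦ 3·9 + 1|_9 = 28 ⇒ 27
(4) 27|_9 = 3·9 ↦ 3·10|_10 = 30 ⇒ 29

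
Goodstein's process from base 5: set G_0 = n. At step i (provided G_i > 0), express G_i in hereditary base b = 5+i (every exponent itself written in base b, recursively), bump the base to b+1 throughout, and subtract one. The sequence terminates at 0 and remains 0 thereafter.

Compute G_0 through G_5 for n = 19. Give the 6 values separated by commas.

19 —HB5→ 3·5 + 4 —bump→ 3·6 + 4 = 22 —(−1)→ 21
21 —HB6→ 3·6 + 3 —bump→ 3·7 + 3 = 24 —(−1)→ 23
23 —HB7→ 3·7 + 2 —bump→ 3·8 + 2 = 26 —(−1)→ 25
25 —HB8→ 3·8 + 1 —bump→ 3·9 + 1 = 28 —(−1)→ 27
27 —HB9→ 3·9 —bump→ 3·10 = 30 —(−1)→ 29

19, 21, 23, 25, 27, 29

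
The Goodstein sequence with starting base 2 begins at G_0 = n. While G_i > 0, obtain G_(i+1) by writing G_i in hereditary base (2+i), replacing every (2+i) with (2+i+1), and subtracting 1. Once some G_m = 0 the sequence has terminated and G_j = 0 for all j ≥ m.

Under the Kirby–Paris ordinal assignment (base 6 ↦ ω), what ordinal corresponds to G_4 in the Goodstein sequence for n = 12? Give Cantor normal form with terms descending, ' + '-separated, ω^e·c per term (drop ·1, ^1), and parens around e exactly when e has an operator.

12 —HB2→ 2^(2 + 1) + 2^2 —bump→ 3^(3 + 1) + 3^3 = 108 —(−1)→ 107
107 —HB3→ 3^(3 + 1) + 2·3^2 + 2·3 + 2 —bump→ 4^(4 + 1) + 2·4^2 + 2·4 + 2 = 1066 —(−1)→ 1065
1065 —HB4→ 4^(4 + 1) + 2·4^2 + 2·4 + 1 —bump→ 5^(5 + 1) + 2·5^2 + 2·5 + 1 = 15686 —(−1)→ 15685
15685 —HB5→ 5^(5 + 1) + 2·5^2 + 2·5 —bump→ 6^(6 + 1) + 2·6^2 + 2·6 = 280020 —(−1)→ 280019
280019 —HB6→ 6^(6 + 1) + 2·6^2 + 6 + 5 —bump→ 7^(7 + 1) + 2·7^2 + 7 + 5 = 5764911 —(−1)→ 5764910

ω^(ω + 1) + ω^2·2 + ω + 5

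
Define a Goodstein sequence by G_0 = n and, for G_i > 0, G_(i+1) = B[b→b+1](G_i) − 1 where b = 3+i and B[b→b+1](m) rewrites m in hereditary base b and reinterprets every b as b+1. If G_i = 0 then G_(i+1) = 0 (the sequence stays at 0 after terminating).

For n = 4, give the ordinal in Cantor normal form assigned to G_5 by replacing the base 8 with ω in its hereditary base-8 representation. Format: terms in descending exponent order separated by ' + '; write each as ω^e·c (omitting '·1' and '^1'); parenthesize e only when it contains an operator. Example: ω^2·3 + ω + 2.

1

i=0: 4 = 3 + 1 (b=3); 3→4: 4 + 1 = 5; 5−1 = 4
i=1: 4 = 4 (b=4); 4→5: 5 = 5; 5−1 = 4
i=2: 4 = 4 (b=5); 5→6: 4 = 4; 4−1 = 3
i=3: 3 = 3 (b=6); 6→7: 3 = 3; 3−1 = 2
i=4: 2 = 2 (b=7); 7→8: 2 = 2; 2−1 = 1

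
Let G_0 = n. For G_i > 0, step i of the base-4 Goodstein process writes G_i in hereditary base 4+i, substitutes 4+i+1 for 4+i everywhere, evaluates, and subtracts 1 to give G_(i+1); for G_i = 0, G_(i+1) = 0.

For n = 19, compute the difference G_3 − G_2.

(0) 19|_4 = 4^2 + 3 ↦ 5^2 + 3|_5 = 28 ⇒ 27
(1) 27|_5 = 5^2 + 2 ↦ 6^2 + 2|_6 = 38 ⇒ 37
(2) 37|_6 = 6^2 + 1 ↦ 7^2 + 1|_7 = 50 ⇒ 49

12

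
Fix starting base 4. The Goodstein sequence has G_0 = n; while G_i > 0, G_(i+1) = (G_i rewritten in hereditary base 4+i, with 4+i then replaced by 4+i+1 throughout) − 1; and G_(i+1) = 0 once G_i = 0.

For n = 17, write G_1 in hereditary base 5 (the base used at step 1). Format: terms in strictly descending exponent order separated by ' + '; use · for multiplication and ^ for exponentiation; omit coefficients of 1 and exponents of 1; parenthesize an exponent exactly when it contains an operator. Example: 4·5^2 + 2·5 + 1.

step 0: 17 = 4^2 + 1; sub 5 for 4: 5^2 + 1; = 26; G_1 = 26−1 = 25
step 1: 25 = 5^2; sub 6 for 5: 6^2; = 36; G_2 = 36−1 = 35

5^2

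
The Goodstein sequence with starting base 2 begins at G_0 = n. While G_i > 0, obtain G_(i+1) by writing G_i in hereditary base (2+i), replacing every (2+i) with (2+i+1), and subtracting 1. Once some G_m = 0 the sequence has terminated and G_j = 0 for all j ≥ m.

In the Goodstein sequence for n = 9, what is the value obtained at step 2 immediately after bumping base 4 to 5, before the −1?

9843

G_0 = 9. HB_2(9) = 2^(2 + 1) + 1. Bump = 82. G_1 = 81.
G_1 = 81. HB_3(81) = 3^(3 + 1). Bump = 1024. G_2 = 1023.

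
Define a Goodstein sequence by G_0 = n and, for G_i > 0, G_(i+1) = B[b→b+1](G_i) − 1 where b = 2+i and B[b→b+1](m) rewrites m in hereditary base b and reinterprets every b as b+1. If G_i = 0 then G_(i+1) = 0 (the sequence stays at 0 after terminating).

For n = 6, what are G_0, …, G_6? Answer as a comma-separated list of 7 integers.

G_0=6  [base 2] 2^2 + 2  →[2↦3]→  3^3 + 3 = 30  −1 ⇒ G_1=29
G_1=29  [base 3] 3^3 + 2  →[3↦4]→  4^4 + 2 = 258  −1 ⇒ G_2=257
G_2=257  [base 4] 4^4 + 1  →[4↦5]→  5^5 + 1 = 3126  −1 ⇒ G_3=3125
G_3=3125  [base 5] 5^5  →[5↦6]→  6^6 = 46656  −1 ⇒ G_4=46655
G_4=46655  [base 6] 5·6^5 + 5·6^4 + 5·6^3 + 5·6^2 + 5·6 + 5  →[6↦7]→  5·7^5 + 5·7^4 + 5·7^3 + 5·7^2 + 5·7 + 5 = 98040  −1 ⇒ G_5=98039
G_5=98039  [base 7] 5·7^5 + 5·7^4 + 5·7^3 + 5·7^2 + 5·7 + 4  →[7↦8]→  5·8^5 + 5·8^4 + 5·8^3 + 5·8^2 + 5·8 + 4 = 187244  −1 ⇒ G_6=187243

6, 29, 257, 3125, 46655, 98039, 187243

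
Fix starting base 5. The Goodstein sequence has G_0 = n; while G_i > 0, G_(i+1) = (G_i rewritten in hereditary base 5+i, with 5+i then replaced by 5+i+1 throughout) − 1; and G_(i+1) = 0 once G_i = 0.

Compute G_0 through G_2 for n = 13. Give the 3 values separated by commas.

13, 14, 15

G_0 = 13. HB_5(13) = 2·5 + 3. Bump = 15. G_1 = 14.
G_1 = 14. HB_6(14) = 2·6 + 2. Bump = 16. G_2 = 15.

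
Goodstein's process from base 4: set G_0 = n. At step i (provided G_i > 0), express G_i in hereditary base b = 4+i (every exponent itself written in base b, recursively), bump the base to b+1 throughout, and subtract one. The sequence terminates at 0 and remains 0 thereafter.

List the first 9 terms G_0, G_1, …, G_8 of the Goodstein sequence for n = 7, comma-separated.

G_0=7  [base 4] 4 + 3  →[4↦5]→  5 + 3 = 8  −1 ⇒ G_1=7
G_1=7  [base 5] 5 + 2  →[5↦6]→  6 + 2 = 8  −1 ⇒ G_2=7
G_2=7  [base 6] 6 + 1  →[6↦7]→  7 + 1 = 8  −1 ⇒ G_3=7
G_3=7  [base 7] 7  →[7↦8]→  8 = 8  −1 ⇒ G_4=7
G_4=7  [base 8] 7  →[8↦9]→  7 = 7  −1 ⇒ G_5=6
G_5=6  [base 9] 6  →[9↦10]→  6 = 6  −1 ⇒ G_6=5
G_6=5  [base 10] 5  →[10↦11]→  5 = 5  −1 ⇒ G_7=4
G_7=4  [base 11] 4  →[11↦12]→  4 = 4  −1 ⇒ G_8=3

7, 7, 7, 7, 7, 6, 5, 4, 3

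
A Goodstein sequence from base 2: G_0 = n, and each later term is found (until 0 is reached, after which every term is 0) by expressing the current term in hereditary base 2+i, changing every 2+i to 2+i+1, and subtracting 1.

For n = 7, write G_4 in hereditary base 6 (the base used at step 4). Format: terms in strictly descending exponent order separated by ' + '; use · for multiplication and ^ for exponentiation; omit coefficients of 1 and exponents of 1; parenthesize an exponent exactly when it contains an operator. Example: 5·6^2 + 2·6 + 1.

G_0 = 7. HB_2(7) = 2^2 + 2 + 1. Bump = 31. G_1 = 30.
G_1 = 30. HB_3(30) = 3^3 + 3. Bump = 260. G_2 = 259.
G_2 = 259. HB_4(259) = 4^4 + 3. Bump = 3128. G_3 = 3127.
G_3 = 3127. HB_5(3127) = 5^5 + 2. Bump = 46658. G_4 = 46657.
G_4 = 46657. HB_6(46657) = 6^6 + 1. Bump = 823544. G_5 = 823543.

6^6 + 1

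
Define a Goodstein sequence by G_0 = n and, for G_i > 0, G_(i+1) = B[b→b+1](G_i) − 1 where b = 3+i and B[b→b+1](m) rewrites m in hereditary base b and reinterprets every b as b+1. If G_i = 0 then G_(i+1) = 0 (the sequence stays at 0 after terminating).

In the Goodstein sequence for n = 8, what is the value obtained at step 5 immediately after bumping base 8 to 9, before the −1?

12

8 —HB3→ 2·3 + 2 —bump→ 2·4 + 2 = 10 —(−1)→ 9
9 —HB4→ 2·4 + 1 —bump→ 2·5 + 1 = 11 —(−1)→ 10
10 —HB5→ 2·5 —bump→ 2·6 = 12 —(−1)→ 11
11 —HB6→ 6 + 5 —bump→ 7 + 5 = 12 —(−1)→ 11
11 —HB7→ 7 + 4 —bump→ 8 + 4 = 12 —(−1)→ 11
11 —HB8→ 8 + 3 —bump→ 9 + 3 = 12 —(−1)→ 11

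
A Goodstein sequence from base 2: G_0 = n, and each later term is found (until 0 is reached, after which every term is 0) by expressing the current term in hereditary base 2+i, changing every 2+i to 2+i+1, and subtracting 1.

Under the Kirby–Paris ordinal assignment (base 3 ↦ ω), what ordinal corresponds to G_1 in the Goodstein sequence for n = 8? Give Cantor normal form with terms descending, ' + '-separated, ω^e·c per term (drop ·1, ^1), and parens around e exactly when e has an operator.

(0) 8|_2 = 2^(2 + 1) ↦ 3^(3 + 1)|_3 = 81 ⇒ 80
(1) 80|_3 = 2·3^3 + 2·3^2 + 2·3 + 2 ↦ 2·4^4 + 2·4^2 + 2·4 + 2|_4 = 554 ⇒ 553

ω^ω·2 + ω^2·2 + ω·2 + 2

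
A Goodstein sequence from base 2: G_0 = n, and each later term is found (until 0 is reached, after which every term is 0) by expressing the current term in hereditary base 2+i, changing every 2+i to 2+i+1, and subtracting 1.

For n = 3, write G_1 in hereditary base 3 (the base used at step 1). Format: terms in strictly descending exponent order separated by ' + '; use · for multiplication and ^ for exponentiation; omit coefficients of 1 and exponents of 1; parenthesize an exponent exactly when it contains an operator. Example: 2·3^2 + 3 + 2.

3

G_0 = 3. HB_2(3) = 2 + 1. Bump = 4. G_1 = 3.
G_1 = 3. HB_3(3) = 3. Bump = 4. G_2 = 3.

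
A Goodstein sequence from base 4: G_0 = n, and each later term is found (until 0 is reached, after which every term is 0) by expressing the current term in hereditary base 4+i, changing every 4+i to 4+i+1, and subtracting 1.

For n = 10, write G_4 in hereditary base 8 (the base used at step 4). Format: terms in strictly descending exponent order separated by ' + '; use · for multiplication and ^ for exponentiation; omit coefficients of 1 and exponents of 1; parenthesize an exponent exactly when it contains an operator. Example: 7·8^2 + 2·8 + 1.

8 + 5

base 4: 10 = 2·4 + 2; at 5: 2·5 + 2 = 12; next = 11
base 5: 11 = 2·5 + 1; at 6: 2·6 + 1 = 13; next = 12
base 6: 12 = 2·6; at 7: 2·7 = 14; next = 13
base 7: 13 = 7 + 6; at 8: 8 + 6 = 14; next = 13
base 8: 13 = 8 + 5; at 9: 9 + 5 = 14; next = 13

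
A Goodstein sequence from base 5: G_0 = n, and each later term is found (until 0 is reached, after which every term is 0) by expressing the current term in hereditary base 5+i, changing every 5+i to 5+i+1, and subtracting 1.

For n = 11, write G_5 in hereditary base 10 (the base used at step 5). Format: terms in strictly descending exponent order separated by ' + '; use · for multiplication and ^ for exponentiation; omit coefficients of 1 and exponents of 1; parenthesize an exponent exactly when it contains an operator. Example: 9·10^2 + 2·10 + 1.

10 + 3

step 0: 11 = 2·5 + 1; sub 6 for 5: 2·6 + 1; = 13; G_1 = 13−1 = 12
step 1: 12 = 2·6; sub 7 for 6: 2·7; = 14; G_2 = 14−1 = 13
step 2: 13 = 7 + 6; sub 8 for 7: 8 + 6; = 14; G_3 = 14−1 = 13
step 3: 13 = 8 + 5; sub 9 for 8: 9 + 5; = 14; G_4 = 14−1 = 13
step 4: 13 = 9 + 4; sub 10 for 9: 10 + 4; = 14; G_5 = 14−1 = 13
step 5: 13 = 10 + 3; sub 11 for 10: 11 + 3; = 14; G_6 = 14−1 = 13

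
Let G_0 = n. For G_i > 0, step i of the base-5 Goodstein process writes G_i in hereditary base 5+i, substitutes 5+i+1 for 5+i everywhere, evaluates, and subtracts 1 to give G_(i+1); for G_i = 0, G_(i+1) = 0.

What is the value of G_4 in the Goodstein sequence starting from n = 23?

step 0: 23 = 4·5 + 3; sub 6 for 5: 4·6 + 3; = 27; G_1 = 27−1 = 26
step 1: 26 = 4·6 + 2; sub 7 for 6: 4·7 + 2; = 30; G_2 = 30−1 = 29
step 2: 29 = 4·7 + 1; sub 8 for 7: 4·8 + 1; = 33; G_3 = 33−1 = 32
step 3: 32 = 4·8; sub 9 for 8: 4·9; = 36; G_4 = 36−1 = 35
step 4: 35 = 3·9 + 8; sub 10 for 9: 3·10 + 8; = 38; G_5 = 38−1 = 37

35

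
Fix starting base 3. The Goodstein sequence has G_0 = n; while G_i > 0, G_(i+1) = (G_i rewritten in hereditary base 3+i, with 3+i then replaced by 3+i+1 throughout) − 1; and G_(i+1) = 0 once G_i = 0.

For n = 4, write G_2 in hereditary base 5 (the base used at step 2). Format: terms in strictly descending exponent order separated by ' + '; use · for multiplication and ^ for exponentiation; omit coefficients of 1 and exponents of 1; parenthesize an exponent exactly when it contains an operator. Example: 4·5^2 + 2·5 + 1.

[0] 4 ≡ 3 + 1 (base 3). Lift 4: 5. −1: 4.
[1] 4 ≡ 4 (base 4). Lift 5: 5. −1: 4.
[2] 4 ≡ 4 (base 5). Lift 6: 4. −1: 3.

4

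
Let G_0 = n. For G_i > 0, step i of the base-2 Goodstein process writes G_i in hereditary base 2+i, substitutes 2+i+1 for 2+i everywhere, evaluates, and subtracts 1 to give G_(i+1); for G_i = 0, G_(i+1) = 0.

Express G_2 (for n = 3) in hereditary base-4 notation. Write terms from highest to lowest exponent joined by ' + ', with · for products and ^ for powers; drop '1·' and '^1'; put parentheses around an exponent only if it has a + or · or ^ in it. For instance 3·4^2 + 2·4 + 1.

3

G_0=3  [base 2] 2 + 1  →[2↦3]→  3 + 1 = 4  −1 ⇒ G_1=3
G_1=3  [base 3] 3  →[3↦4]→  4 = 4  −1 ⇒ G_2=3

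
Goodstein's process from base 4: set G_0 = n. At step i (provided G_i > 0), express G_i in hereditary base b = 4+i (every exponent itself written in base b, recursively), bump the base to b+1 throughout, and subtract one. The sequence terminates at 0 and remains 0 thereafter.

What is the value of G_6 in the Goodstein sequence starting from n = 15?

25

step 0: 15 = 3·4 + 3; sub 5 for 4: 3·5 + 3; = 18; G_1 = 18−1 = 17
step 1: 17 = 3·5 + 2; sub 6 for 5: 3·6 + 2; = 20; G_2 = 20−1 = 19
step 2: 19 = 3·6 + 1; sub 7 for 6: 3·7 + 1; = 22; G_3 = 22−1 = 21
step 3: 21 = 3·7; sub 8 for 7: 3·8; = 24; G_4 = 24−1 = 23
step 4: 23 = 2·8 + 7; sub 9 for 8: 2·9 + 7; = 25; G_5 = 25−1 = 24
step 5: 24 = 2·9 + 6; sub 10 for 9: 2·10 + 6; = 26; G_6 = 26−1 = 25
step 6: 25 = 2·10 + 5; sub 11 for 10: 2·11 + 5; = 27; G_7 = 27−1 = 26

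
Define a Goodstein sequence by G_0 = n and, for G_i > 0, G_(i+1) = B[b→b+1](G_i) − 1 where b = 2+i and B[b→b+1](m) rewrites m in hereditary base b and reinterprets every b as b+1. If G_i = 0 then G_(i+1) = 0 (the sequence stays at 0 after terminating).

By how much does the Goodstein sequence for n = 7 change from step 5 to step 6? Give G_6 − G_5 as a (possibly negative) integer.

15953672

G_0 = 7. HB_2(7) = 2^2 + 2 + 1. Bump = 31. G_1 = 30.
G_1 = 30. HB_3(30) = 3^3 + 3. Bump = 260. G_2 = 259.
G_2 = 259. HB_4(259) = 4^4 + 3. Bump = 3128. G_3 = 3127.
G_3 = 3127. HB_5(3127) = 5^5 + 2. Bump = 46658. G_4 = 46657.
G_4 = 46657. HB_6(46657) = 6^6 + 1. Bump = 823544. G_5 = 823543.
G_5 = 823543. HB_7(823543) = 7^7. Bump = 16777216. G_6 = 16777215.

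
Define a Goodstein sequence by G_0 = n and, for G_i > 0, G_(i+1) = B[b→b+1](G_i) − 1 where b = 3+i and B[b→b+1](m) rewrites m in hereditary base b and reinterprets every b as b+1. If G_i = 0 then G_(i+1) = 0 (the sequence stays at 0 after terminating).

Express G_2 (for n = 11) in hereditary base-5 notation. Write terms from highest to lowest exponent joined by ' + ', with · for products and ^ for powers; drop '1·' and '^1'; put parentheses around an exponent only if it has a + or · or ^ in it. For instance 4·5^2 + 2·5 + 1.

5^2

i=0: 11 = 3^2 + 2 (b=3); 3→4: 4^2 + 2 = 18; 18−1 = 17
i=1: 17 = 4^2 + 1 (b=4); 4→5: 5^2 + 1 = 26; 26−1 = 25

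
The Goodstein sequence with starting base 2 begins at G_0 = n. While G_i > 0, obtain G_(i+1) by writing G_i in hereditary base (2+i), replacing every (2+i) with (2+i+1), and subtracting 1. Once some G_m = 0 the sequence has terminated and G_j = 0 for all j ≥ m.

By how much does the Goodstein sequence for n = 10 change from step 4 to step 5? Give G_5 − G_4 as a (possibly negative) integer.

3935819

i=0: 10 = 2^(2 + 1) + 2 (b=2); 2→3: 3^(3 + 1) + 3 = 84; 84−1 = 83
i=1: 83 = 3^(3 + 1) + 2 (b=3); 3→4: 4^(4 + 1) + 2 = 1026; 1026−1 = 1025
i=2: 1025 = 4^(4 + 1) + 1 (b=4); 4→5: 5^(5 + 1) + 1 = 15626; 15626−1 = 15625
i=3: 15625 = 5^(5 + 1) (b=5); 5→6: 6^(6 + 1) = 279936; 279936−1 = 279935
i=4: 279935 = 5·6^6 + 5·6^5 + 5·6^4 + 5·6^3 + 5·6^2 + 5·6 + 5 (b=6); 6→7: 5·7^7 + 5·7^5 + 5·7^4 + 5·7^3 + 5·7^2 + 5·7 + 5 = 4215755; 4215755−1 = 4215754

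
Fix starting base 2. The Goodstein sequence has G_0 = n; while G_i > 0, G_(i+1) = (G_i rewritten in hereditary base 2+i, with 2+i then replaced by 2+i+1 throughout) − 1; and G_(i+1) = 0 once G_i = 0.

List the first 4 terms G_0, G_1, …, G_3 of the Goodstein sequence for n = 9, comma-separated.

i=0: 9 = 2^(2 + 1) + 1 (b=2); 2→3: 3^(3 + 1) + 1 = 82; 82−1 = 81
i=1: 81 = 3^(3 + 1) (b=3); 3→4: 4^(4 + 1) = 1024; 1024−1 = 1023
i=2: 1023 = 3·4^4 + 3·4^3 + 3·4^2 + 3·4 + 3 (b=4); 4→5: 3·5^5 + 3·5^3 + 3·5^2 + 3·5 + 3 = 9843; 9843−1 = 9842

9, 81, 1023, 9842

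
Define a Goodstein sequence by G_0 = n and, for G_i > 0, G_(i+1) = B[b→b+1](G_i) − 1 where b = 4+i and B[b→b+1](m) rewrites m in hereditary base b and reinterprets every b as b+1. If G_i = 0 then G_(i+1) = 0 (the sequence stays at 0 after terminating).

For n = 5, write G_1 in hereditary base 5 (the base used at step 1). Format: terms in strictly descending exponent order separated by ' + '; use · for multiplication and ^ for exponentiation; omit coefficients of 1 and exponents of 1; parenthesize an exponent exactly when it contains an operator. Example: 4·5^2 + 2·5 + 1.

(0) 5|_4 = 4 + 1 ↦ 5 + 1|_5 = 6 ⇒ 5
(1) 5|_5 = 5 ↦ 6|_6 = 6 ⇒ 5

5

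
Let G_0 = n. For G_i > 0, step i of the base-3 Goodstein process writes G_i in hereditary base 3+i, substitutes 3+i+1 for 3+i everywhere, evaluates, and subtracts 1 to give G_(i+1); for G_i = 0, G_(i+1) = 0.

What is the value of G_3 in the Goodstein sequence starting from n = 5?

G_0 = 5. HB_3(5) = 3 + 2. Bump = 6. G_1 = 5.
G_1 = 5. HB_4(5) = 4 + 1. Bump = 6. G_2 = 5.
G_2 = 5. HB_5(5) = 5. Bump = 6. G_3 = 5.
G_3 = 5. HB_6(5) = 5. Bump = 5. G_4 = 4.

5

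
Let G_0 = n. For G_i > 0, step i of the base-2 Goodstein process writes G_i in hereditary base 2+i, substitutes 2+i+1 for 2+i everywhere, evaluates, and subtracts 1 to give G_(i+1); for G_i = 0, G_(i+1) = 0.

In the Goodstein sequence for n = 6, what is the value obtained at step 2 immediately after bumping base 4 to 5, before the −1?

G_0=6  [base 2] 2^2 + 2  →[2↦3]→  3^3 + 3 = 30  −1 ⇒ G_1=29
G_1=29  [base 3] 3^3 + 2  →[3↦4]→  4^4 + 2 = 258  −1 ⇒ G_2=257
G_2=257  [base 4] 4^4 + 1  →[4↦5]→  5^5 + 1 = 3126  −1 ⇒ G_3=3125

3126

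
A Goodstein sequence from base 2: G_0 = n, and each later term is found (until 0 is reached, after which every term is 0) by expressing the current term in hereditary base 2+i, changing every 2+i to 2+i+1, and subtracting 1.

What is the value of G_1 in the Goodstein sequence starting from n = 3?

step 0: 3 = 2 + 1; sub 3 for 2: 3 + 1; = 4; G_1 = 4−1 = 3
step 1: 3 = 3; sub 4 for 3: 4; = 4; G_2 = 4−1 = 3

3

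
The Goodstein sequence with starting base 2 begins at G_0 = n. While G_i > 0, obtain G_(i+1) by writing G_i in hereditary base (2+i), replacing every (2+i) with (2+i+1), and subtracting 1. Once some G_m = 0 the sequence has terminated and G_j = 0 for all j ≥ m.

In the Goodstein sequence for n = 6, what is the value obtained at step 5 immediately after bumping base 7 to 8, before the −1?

G_0 = 6. HB_2(6) = 2^2 + 2. Bump = 30. G_1 = 29.
G_1 = 29. HB_3(29) = 3^3 + 2. Bump = 258. G_2 = 257.
G_2 = 257. HB_4(257) = 4^4 + 1. Bump = 3126. G_3 = 3125.
G_3 = 3125. HB_5(3125) = 5^5. Bump = 46656. G_4 = 46655.
G_4 = 46655. HB_6(46655) = 5·6^5 + 5·6^4 + 5·6^3 + 5·6^2 + 5·6 + 5. Bump = 98040. G_5 = 98039.

187244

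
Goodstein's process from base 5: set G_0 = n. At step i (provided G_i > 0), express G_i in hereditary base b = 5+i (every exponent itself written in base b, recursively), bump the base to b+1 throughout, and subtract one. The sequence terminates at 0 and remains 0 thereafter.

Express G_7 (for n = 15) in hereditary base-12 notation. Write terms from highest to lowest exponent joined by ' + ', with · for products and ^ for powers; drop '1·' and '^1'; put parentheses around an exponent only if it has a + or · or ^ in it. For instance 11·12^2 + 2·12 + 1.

12 + 11

[0] 15 ≡ 3·5 (base 5). Lift 6: 18. −1: 17.
[1] 17 ≡ 2·6 + 5 (base 6). Lift 7: 19. −1: 18.
[2] 18 ≡ 2·7 + 4 (base 7). Lift 8: 20. −1: 19.
[3] 19 ≡ 2·8 + 3 (base 8). Lift 9: 21. −1: 20.
[4] 20 ≡ 2·9 + 2 (base 9). Lift 10: 22. −1: 21.
[5] 21 ≡ 2·10 + 1 (base 10). Lift 11: 23. −1: 22.
[6] 22 ≡ 2·11 (base 11). Lift 12: 24. −1: 23.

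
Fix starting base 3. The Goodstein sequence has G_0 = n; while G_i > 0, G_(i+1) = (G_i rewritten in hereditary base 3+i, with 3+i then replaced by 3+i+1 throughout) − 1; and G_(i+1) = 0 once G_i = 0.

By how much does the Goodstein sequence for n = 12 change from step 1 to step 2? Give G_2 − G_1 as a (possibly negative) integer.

8

(0) 12|_3 = 3^2 + 3 ↦ 4^2 + 4|_4 = 20 ⇒ 19
(1) 19|_4 = 4^2 + 3 ↦ 5^2 + 3|_5 = 28 ⇒ 27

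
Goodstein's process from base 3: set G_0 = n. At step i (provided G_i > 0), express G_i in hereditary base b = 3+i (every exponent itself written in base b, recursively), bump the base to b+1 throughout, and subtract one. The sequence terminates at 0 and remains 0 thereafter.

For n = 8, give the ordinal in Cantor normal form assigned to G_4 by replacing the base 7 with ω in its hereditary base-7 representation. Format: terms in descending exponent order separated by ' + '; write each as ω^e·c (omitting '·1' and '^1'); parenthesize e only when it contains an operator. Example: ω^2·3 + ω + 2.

(0) 8|_3 = 2·3 + 2 ↦ 2·4 + 2|_4 = 10 ⇒ 9
(1) 9|_4 = 2·4 + 1 ↦ 2·5 + 1|_5 = 11 ⇒ 10
(2) 10|_5 = 2·5 ↦ 2·6|_6 = 12 ⇒ 11
(3) 11|_6 = 6 + 5 ↦ 7 + 5|_7 = 12 ⇒ 11
(4) 11|_7 = 7 + 4 ↦ 8 + 4|_8 = 12 ⇒ 11

ω + 4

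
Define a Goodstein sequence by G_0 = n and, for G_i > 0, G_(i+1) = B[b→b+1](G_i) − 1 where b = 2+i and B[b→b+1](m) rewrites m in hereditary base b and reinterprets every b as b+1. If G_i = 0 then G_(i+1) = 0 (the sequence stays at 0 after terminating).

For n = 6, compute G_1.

29

[0] 6 ≡ 2^2 + 2 (base 2). Lift 3: 30. −1: 29.
[1] 29 ≡ 3^3 + 2 (base 3). Lift 4: 258. −1: 257.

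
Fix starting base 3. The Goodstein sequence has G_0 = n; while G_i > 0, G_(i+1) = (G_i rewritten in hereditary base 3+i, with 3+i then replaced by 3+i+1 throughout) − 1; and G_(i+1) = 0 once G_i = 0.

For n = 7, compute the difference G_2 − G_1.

1

base 3: 7 = 2·3 + 1; at 4: 2·4 + 1 = 9; next = 8
base 4: 8 = 2·4; at 5: 2·5 = 10; next = 9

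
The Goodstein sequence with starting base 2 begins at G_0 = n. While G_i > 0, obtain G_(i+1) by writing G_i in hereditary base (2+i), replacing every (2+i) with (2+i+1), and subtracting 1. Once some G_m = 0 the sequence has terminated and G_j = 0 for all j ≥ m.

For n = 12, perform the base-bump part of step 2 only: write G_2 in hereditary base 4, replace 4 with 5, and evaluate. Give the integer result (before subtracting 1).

(0) 12|_2 = 2^(2 + 1) + 2^2 ↦ 3^(3 + 1) + 3^3|_3 = 108 ⇒ 107
(1) 107|_3 = 3^(3 + 1) + 2·3^2 + 2·3 + 2 ↦ 4^(4 + 1) + 2·4^2 + 2·4 + 2|_4 = 1066 ⇒ 1065
(2) 1065|_4 = 4^(4 + 1) + 2·4^2 + 2·4 + 1 ↦ 5^(5 + 1) + 2·5^2 + 2·5 + 1|_5 = 15686 ⇒ 15685

15686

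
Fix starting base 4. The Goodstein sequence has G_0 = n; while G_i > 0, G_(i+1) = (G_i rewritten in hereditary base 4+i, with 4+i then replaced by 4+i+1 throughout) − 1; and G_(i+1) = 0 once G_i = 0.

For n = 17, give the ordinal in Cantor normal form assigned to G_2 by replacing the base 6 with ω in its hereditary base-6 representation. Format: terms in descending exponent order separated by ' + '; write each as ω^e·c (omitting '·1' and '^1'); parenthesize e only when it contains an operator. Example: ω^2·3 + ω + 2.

G_0 = 17. HB_4(17) = 4^2 + 1. Bump = 26. G_1 = 25.
G_1 = 25. HB_5(25) = 5^2. Bump = 36. G_2 = 35.

ω·5 + 5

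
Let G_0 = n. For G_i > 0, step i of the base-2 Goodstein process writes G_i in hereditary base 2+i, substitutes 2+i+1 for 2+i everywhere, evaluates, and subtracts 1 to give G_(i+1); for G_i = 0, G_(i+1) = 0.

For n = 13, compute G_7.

[0] 13 ≡ 2^(2 + 1) + 2^2 + 1 (base 2). Lift 3: 109. −1: 108.
[1] 108 ≡ 3^(3 + 1) + 3^3 (base 3). Lift 4: 1280. −1: 1279.
[2] 1279 ≡ 4^(4 + 1) + 3·4^3 + 3·4^2 + 3·4 + 3 (base 4). Lift 5: 16093. −1: 16092.
[3] 16092 ≡ 5^(5 + 1) + 3·5^3 + 3·5^2 + 3·5 + 2 (base 5). Lift 6: 280712. −1: 280711.
[4] 280711 ≡ 6^(6 + 1) + 3·6^3 + 3·6^2 + 3·6 + 1 (base 6). Lift 7: 5765999. −1: 5765998.
[5] 5765998 ≡ 7^(7 + 1) + 3·7^3 + 3·7^2 + 3·7 (base 7). Lift 8: 134219480. −1: 134219479.
[6] 134219479 ≡ 8^(8 + 1) + 3·8^3 + 3·8^2 + 2·8 + 7 (base 8). Lift 9: 3486786856. −1: 3486786855.
[7] 3486786855 ≡ 9^(9 + 1) + 3·9^3 + 3·9^2 + 2·9 + 6 (base 9). Lift 10: 100000003326. −1: 100000003325.

3486786855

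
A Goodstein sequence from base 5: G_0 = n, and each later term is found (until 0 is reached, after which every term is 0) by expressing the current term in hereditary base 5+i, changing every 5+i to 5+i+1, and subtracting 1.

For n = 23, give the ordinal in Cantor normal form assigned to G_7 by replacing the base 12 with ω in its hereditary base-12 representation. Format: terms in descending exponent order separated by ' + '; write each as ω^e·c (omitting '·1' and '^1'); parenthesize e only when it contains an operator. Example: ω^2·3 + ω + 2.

[0] 23 ≡ 4·5 + 3 (base 5). Lift 6: 27. −1: 26.
[1] 26 ≡ 4·6 + 2 (base 6). Lift 7: 30. −1: 29.
[2] 29 ≡ 4·7 + 1 (base 7). Lift 8: 33. −1: 32.
[3] 32 ≡ 4·8 (base 8). Lift 9: 36. −1: 35.
[4] 35 ≡ 3·9 + 8 (base 9). Lift 10: 38. −1: 37.
[5] 37 ≡ 3·10 + 7 (base 10). Lift 11: 40. −1: 39.
[6] 39 ≡ 3·11 + 6 (base 11). Lift 12: 42. −1: 41.
[7] 41 ≡ 3·12 + 5 (base 12). Lift 13: 44. −1: 43.

ω·3 + 5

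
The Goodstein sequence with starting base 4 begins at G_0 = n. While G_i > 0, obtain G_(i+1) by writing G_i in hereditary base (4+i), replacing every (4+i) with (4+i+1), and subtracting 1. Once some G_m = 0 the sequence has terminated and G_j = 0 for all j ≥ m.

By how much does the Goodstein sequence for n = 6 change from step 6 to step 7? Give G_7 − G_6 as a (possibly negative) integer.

-1

G_0 = 6. HB_4(6) = 4 + 2. Bump = 7. G_1 = 6.
G_1 = 6. HB_5(6) = 5 + 1. Bump = 7. G_2 = 6.
G_2 = 6. HB_6(6) = 6. Bump = 7. G_3 = 6.
G_3 = 6. HB_7(6) = 6. Bump = 6. G_4 = 5.
G_4 = 5. HB_8(5) = 5. Bump = 5. G_5 = 4.
G_5 = 4. HB_9(4) = 4. Bump = 4. G_6 = 3.
G_6 = 3. HB_10(3) = 3. Bump = 3. G_7 = 2.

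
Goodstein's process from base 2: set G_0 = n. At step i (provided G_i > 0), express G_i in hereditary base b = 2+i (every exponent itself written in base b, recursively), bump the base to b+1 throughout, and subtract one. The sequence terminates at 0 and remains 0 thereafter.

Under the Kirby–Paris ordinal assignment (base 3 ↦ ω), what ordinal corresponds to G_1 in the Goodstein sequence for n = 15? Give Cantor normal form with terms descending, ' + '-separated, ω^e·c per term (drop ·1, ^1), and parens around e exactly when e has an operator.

15 —HB2→ 2^(2 + 1) + 2^2 + 2 + 1 —bump→ 3^(3 + 1) + 3^3 + 3 + 1 = 112 —(−1)→ 111
111 —HB3→ 3^(3 + 1) + 3^3 + 3 —bump→ 4^(4 + 1) + 4^4 + 4 = 1284 —(−1)→ 1283

ω^(ω + 1) + ω^ω + ω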